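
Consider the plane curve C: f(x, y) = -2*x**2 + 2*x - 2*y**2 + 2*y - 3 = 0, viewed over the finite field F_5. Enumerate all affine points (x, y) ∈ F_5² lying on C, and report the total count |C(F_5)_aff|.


Affine F_5-points: {(0, 3), (1, 3), (3, 0), (3, 1)}; count = 4.

For each of the 25 pairs (x, y) ∈ F_5², evaluate f(x, y) mod 5. Record the zeros.
  x = 0: [0↦2, 1↦2, 2↦3, 3↦0, 4↦3]  zeros at y ∈ {3}
  x = 1: [0↦2, 1↦2, 2↦3, 3↦0, 4↦3]  zeros at y ∈ {3}
  x = 2: [0↦3, 1↦3, 2↦4, 3↦1, 4↦4]  zeros at y ∈ ∅
  x = 3: [0↦0, 1↦0, 2↦1, 3↦3, 4↦1]  zeros at y ∈ {0, 1}
  x = 4: [0↦3, 1↦3, 2↦4, 3↦1, 4↦4]  zeros at y ∈ ∅
Collecting zeros: affine points = {(0, 3), (1, 3), (3, 0), (3, 1)}.
Total count |C(F_5)_aff| = 4.


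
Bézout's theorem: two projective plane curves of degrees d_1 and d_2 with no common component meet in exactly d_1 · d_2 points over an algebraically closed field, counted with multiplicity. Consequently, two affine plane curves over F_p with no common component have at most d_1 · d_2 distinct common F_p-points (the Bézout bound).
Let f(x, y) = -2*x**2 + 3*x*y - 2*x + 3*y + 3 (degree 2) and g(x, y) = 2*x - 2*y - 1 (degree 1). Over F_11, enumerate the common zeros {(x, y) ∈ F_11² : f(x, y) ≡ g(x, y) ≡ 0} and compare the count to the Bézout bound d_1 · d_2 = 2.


Common zeros: ∅; count = 0; Bézout bound = 2.

deg(f) = 2, deg(g) = 1, so Bézout bound = 2.
Scan x ∈ F_11. For each x, list the y ∈ F_11 with f(x, y) ≡ 0 and those with g(x, y) ≡ 0 (mod 11); the common zeros in that column are the intersection.
  x = 0: f ≡ 0 at y ∈ {10}; g ≡ 0 at y ∈ {5}; common: ∅.
  x = 1: f ≡ 0 at y ∈ {2}; g ≡ 0 at y ∈ {6}; common: ∅.
  x = 2: f ≡ 0 at y ∈ {1}; g ≡ 0 at y ∈ {7}; common: ∅.
  x = 3: f ≡ 0 at y ∈ {10}; g ≡ 0 at y ∈ {8}; common: ∅.
  x = 4: f ≡ 0 at y ∈ {1}; g ≡ 0 at y ∈ {9}; common: ∅.
  x = 5: f ≡ 0 at y ∈ {5}; g ≡ 0 at y ∈ {10}; common: ∅.
  x = 6: f ≡ 0 at y ∈ {7}; g ≡ 0 at y ∈ {0}; common: ∅.
  x = 7: f ≡ 0 at y ∈ {5}; g ≡ 0 at y ∈ {1}; common: ∅.
  x = 8: f ≡ 0 at y ∈ {4}; g ≡ 0 at y ∈ {2}; common: ∅.
  x = 9: f ≡ 0 at y ∈ {7}; g ≡ 0 at y ∈ {3}; common: ∅.
  x = 10: f ≡ 0 at y ∈ ∅; g ≡ 0 at y ∈ {4}; common: ∅.
Collecting: common zeros = ∅, so the count is 0.
Comparison with the Bézout bound: 0 ≤ 2 = deg(f)·deg(g), as expected for curves with no common component (the affine F_11-count falls short of the bound because intersections may lie at infinity, over extension fields, or carry multiplicity).


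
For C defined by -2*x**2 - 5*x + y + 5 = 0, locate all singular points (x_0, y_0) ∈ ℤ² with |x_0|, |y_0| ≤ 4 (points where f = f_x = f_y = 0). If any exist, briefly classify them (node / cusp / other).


No singular points in the scanned grid; C is smooth there.

Compute partial derivatives:
  f_x = -4*x - 5.
  f_y = 1.
f_y = 1 is a nonzero constant, so f_y never vanishes: no point (x, y) can satisfy f = f_x = f_y = 0. In particular no (x, y) ∈ {−4, ..., 4}² is singular; the curve is smooth.


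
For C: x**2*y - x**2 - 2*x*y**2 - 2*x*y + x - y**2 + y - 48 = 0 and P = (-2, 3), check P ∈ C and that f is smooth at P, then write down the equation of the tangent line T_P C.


Tangent line at P: -31*x + 27*y - 143 = 0.

Step 1: f(-2, 3) = 0, so P lies on C.
Step 2: partial derivatives
  f_x(x, y) = 2*x*y - 2*x - 2*y**2 - 2*y + 1, f_y(x, y) = x**2 - 4*x*y - 2*x - 2*y + 1.
  f_x(P) = -31, f_y(P) = 27 (gradient nonzero, so P is smooth).
Step 3: tangent line at P: -31·(x − -2) + 27·(y − 3) = 0.
Expanding: -31*x + 27*y - 143 = 0.


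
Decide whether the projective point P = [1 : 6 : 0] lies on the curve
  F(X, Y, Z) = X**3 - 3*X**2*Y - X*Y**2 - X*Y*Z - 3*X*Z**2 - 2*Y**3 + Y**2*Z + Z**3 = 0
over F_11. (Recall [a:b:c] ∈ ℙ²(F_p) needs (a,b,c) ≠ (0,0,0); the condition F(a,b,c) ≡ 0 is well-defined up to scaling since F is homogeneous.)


F(1,6,0) ≡ 10 (mod 11); P is NOT on the curve.

Evaluate F(1, 6, 0) term-by-term (mod 11).
  X**3 ↦ 1·1·1·1 = 1
  -3*X**2*Y ↦ -3·1·6·1 = -18
  -X*Y**2 ↦ -1·1·36·1 = -36
  -X*Y*Z ↦ -1·1·6·0 = 0
  -3*X*Z**2 ↦ -3·1·1·0 = 0
  -2*Y**3 ↦ -2·1·216·1 = -432
  Y**2*Z ↦ 1·1·36·0 = 0
  Z**3 ↦ 1·1·1·0 = 0
Sum: F(1, 6, 0) = (1) + (-18) + (-36) + (0) + (0) + (-432) + (0) + (0) = -485.
Reducing mod 11: -485 ≡ 10 (mod 11).
Since F(a, b, c) ≡ 10 ≠ 0 (mod 11), P does NOT lie on the curve.


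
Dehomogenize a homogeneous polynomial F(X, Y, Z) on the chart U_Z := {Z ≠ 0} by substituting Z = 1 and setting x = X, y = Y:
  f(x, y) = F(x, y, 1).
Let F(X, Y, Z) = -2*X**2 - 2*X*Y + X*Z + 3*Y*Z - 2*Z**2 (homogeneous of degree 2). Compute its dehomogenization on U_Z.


f(x, y) = -2*x**2 - 2*x*y + x + 3*y - 2

On U_Z we set Z = 1. Each monomial c·X^i·Y^j·Z^k in F becomes c·x^i·y^j·1^k = c·x^i·y^j.
Substituting Z = 1: F(X, Y, 1) = -2*x**2 - 2*x*y + x + 3*y - 2.
Note: deg(f) ≤ deg(F) = 2; strict inequality happens when F is divisible by Z (lost terms).


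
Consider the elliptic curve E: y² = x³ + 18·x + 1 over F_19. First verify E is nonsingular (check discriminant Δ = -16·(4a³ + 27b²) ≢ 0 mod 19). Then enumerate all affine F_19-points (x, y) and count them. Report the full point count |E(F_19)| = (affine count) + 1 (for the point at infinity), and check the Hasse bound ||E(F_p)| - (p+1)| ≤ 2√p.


Affine points = {(0, 1), (0, 18), (1, 1), (1, 18), (2, 8), (2, 11), (3, 5), (3, 14), (4, 2), (4, 17), (5, 8), (5, 11), (8, 7), (8, 12), (12, 8), (12, 11), (13, 0), (15, 6), (15, 13), (18, 1), (18, 18)}; affine count = 21; |E(F_19)| = 22.

Discriminant check: Δ ∝ 4a³ + 27b² = 4·18³ + 27·1² = 4·5832 + 27·1 ≡ 4 (mod 19). Nonzero ⇒ E is nonsingular.
For each x ∈ F_19, compute rhs = x³ + 18·x + 1 mod 19, then count y ∈ F_19 with y² ≡ rhs.
  x = 0: rhs = 1, matching y values: 1, 18 (2 points).
  x = 1: rhs = 1, matching y values: 1, 18 (2 points).
  x = 2: rhs = 7, matching y values: 8, 11 (2 points).
  x = 3: rhs = 6, matching y values: 5, 14 (2 points).
  x = 4: rhs = 4, matching y values: 2, 17 (2 points).
  x = 5: rhs = 7, matching y values: 8, 11 (2 points).
  x = 6: rhs = 2, matching y values: none (0 points).
  x = 7: rhs = 14, matching y values: none (0 points).
  x = 8: rhs = 11, matching y values: 7, 12 (2 points).
  x = 9: rhs = 18, matching y values: none (0 points).
  x = 10: rhs = 3, matching y values: none (0 points).
  x = 11: rhs = 10, matching y values: none (0 points).
  x = 12: rhs = 7, matching y values: 8, 11 (2 points).
  x = 13: rhs = 0, matching y values: 0 (1 points).
  x = 14: rhs = 14, matching y values: none (0 points).
  x = 15: rhs = 17, matching y values: 6, 13 (2 points).
  x = 16: rhs = 15, matching y values: none (0 points).
  x = 17: rhs = 14, matching y values: none (0 points).
  x = 18: rhs = 1, matching y values: 1, 18 (2 points).
Total affine count: 21.
Full point count |E(F_19)| = 21 + 1 = 22.
Hasse bound: |22 − (19+1)| = |2| = 2 ≤ 2√19 ≈ 8.7178 ✓.


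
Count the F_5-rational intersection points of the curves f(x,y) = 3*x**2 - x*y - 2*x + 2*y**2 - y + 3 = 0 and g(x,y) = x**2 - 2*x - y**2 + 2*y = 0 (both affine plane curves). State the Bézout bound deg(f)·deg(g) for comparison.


Common zeros: {(3, 3), (3, 4), (4, 4)}; count = 3; Bézout bound = 4.

deg(f) = 2, deg(g) = 2, so Bézout bound = 4.
Scan x ∈ F_5. For each x, list the y ∈ F_5 with f(x, y) ≡ 0 and those with g(x, y) ≡ 0 (mod 5); the common zeros in that column are the intersection.
  x = 0: f ≡ 0 at y ∈ ∅; g ≡ 0 at y ∈ {0, 2}; common: ∅.
  x = 1: f ≡ 0 at y ∈ ∅; g ≡ 0 at y ∈ {1}; common: ∅.
  x = 2: f ≡ 0 at y ∈ {1, 3}; g ≡ 0 at y ∈ {0, 2}; common: ∅.
  x = 3: f ≡ 0 at y ∈ {3, 4}; g ≡ 0 at y ∈ {3, 4}; common: {3, 4}.
  x = 4: f ≡ 0 at y ∈ {1, 4}; g ≡ 0 at y ∈ {3, 4}; common: {4}.
Collecting: common zeros = {(3, 3), (3, 4), (4, 4)}, so the count is 3.
Comparison with the Bézout bound: 3 ≤ 4 = deg(f)·deg(g), as expected for curves with no common component (the affine F_5-count falls short of the bound because intersections may lie at infinity, over extension fields, or carry multiplicity).


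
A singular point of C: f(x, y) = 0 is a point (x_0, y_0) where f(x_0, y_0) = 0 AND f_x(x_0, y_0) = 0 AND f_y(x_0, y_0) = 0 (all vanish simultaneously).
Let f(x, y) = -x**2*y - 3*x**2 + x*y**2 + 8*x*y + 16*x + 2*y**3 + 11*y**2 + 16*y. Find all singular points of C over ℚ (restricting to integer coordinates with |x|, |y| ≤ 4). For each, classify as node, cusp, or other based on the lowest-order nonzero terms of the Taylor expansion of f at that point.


Singular points: {(2, -2)}; classification: node.

Compute partial derivatives:
  f_x = -2*x*y - 6*x + y**2 + 8*y + 16.
  f_y = -x**2 + 2*x*y + 8*x + 6*y**2 + 22*y + 16.
Scan x_0 ∈ {−4, ..., 4}. For each x_0, f_y(x_0, y) is a polynomial in y; find its integer roots y ∈ {−4, ..., 4}, then test f_x and f at those candidates.
  x = -4: f_y(-4, y) = 6*y**2 + 14*y - 32; no integer root y with |y| ≤ 4.
  x = -3: f_y(-3, y) = 6*y**2 + 16*y - 17; no integer root y with |y| ≤ 4.
  x = -2: f_y(-2, y) = 6*y**2 + 18*y - 4; no integer root y with |y| ≤ 4.
  x = -1: f_y(-1, y) = 6*y**2 + 20*y + 7; no integer root y with |y| ≤ 4.
  x = 0: f_y(0, y) = 6*y**2 + 22*y + 16; vanishes at y ∈ {-1}. (0, -1): f_x = 9 ≠ 0.
  x = 1: f_y(1, y) = 6*y**2 + 24*y + 23; no integer root y with |y| ≤ 4.
  x = 2: f_y(2, y) = 6*y**2 + 26*y + 28; vanishes at y ∈ {-2}. (2, -2): f_x = 0, f = 0 — SINGULAR.
  x = 3: f_y(3, y) = 6*y**2 + 28*y + 31; no integer root y with |y| ≤ 4.
  x = 4: f_y(4, y) = 6*y**2 + 30*y + 32; no integer root y with |y| ≤ 4.
Only singular point on the grid: (2, -2).
Classify: substitute x = 2 + u, y = -2 + v and expand: f = -u**2*v - u**2 + u*v**2 + 2*v**3 + v**2.
No constant or linear terms (consistent with a singular point). Quadratic part: -u**2 + v**2. Cubic part: -u**2*v + u*v**2 + 2*v**3.
The quadratic part v**2 - u**2 = (v − u)(v + u) splits into two distinct linear factors, so there are two distinct tangent lines y − -2 = ±(x − 2) — this is a node (ordinary double point).
Classification: node.


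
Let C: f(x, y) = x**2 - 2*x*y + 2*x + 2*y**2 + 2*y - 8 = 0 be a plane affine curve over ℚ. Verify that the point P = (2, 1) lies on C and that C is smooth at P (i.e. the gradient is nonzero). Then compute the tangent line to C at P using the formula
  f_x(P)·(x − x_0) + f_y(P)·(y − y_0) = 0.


Tangent line at P: 4*x + 2*y - 10 = 0.

Step 1: f(2, 1) = 0, so P lies on C.
Step 2: partial derivatives
  f_x(x, y) = 2*x - 2*y + 2, f_y(x, y) = -2*x + 4*y + 2.
  f_x(P) = 4, f_y(P) = 2 (gradient nonzero, so P is smooth).
Step 3: tangent line at P: 4·(x − 2) + 2·(y − 1) = 0.
Expanding: 4*x + 2*y - 10 = 0.


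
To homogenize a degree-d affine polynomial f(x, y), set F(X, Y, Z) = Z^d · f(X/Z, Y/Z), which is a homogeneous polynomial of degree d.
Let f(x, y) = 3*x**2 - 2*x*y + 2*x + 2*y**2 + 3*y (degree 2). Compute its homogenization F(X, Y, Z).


F(X, Y, Z) = 3*X**2 - 2*X*Y + 2*X*Z + 2*Y**2 + 3*Y*Z

deg(f) = 2.
Substitute x = X/Z, y = Y/Z into f, then multiply by Z^2.
  monomial 3·x^2·y^0 ↦ 3·X^2·Y^0·Z^0.
  monomial -2·x^1·y^1 ↦ -2·X^1·Y^1·Z^0.
  monomial 2·x^1·y^0 ↦ 2·X^1·Y^0·Z^1.
  monomial 2·x^0·y^2 ↦ 2·X^0·Y^2·Z^0.
  monomial 3·x^0·y^1 ↦ 3·X^0·Y^1·Z^1.
Collecting: F(X, Y, Z) = 3*X**2 - 2*X*Y + 2*X*Z + 2*Y**2 + 3*Y*Z.


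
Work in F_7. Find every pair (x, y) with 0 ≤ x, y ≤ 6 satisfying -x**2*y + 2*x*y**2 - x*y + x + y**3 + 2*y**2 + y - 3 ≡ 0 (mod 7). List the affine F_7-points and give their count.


Affine F_7-points: {(2, 2), (3, 0), (4, 1), (5, 1), (5, 2), (5, 6), (6, 5)}; count = 7.

For each of the 49 pairs (x, y) ∈ F_7², evaluate f(x, y) mod 7. Record the zeros.
  x = 0: [0↦4, 1↦1, 2↦1, 3↦3, 4↦6, 5↦2, 6↦4]  zeros at y ∈ ∅
  x = 1: [0↦5, 1↦2, 2↦6, 3↦2, 4↦3, 5↦1, 6↦2]  zeros at y ∈ ∅
  x = 2: [0↦6, 1↦1, 2↦0, 3↦2, 4↦6, 5↦4, 6↦2]  zeros at y ∈ {2}
  x = 3: [0↦0, 1↦5, 2↦4, 3↦3, 4↦1, 5↦4, 6↦4]  zeros at y ∈ {0}
  x = 4: [0↦1, 1↦0, 2↦4, 3↦5, 4↦2, 5↦1, 6↦1]  zeros at y ∈ {1}
  x = 5: [0↦2, 1↦0, 2↦0, 3↦1, 4↦2, 5↦2, 6↦0]  zeros at y ∈ {1, 2, 6}
  x = 6: [0↦3, 1↦5, 2↦6, 3↦5, 4↦1, 5↦0, 6↦1]  zeros at y ∈ {5}
Collecting zeros: affine points = {(2, 2), (3, 0), (4, 1), (5, 1), (5, 2), (5, 6), (6, 5)}.
Total count |C(F_7)_aff| = 7.


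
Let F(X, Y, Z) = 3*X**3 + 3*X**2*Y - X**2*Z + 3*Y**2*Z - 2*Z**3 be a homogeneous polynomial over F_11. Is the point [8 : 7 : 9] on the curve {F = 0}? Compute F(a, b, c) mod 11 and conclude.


F(8,7,9) ≡ 2 (mod 11); P is NOT on the curve.

Evaluate F(8, 7, 9) term-by-term (mod 11).
  3*X**3 ↦ 3·512·1·1 = 1536
  3*X**2*Y ↦ 3·64·7·1 = 1344
  -X**2*Z ↦ -1·64·1·9 = -576
  3*Y**2*Z ↦ 3·1·49·9 = 1323
  -2*Z**3 ↦ -2·1·1·729 = -1458
Sum: F(8, 7, 9) = (1536) + (1344) + (-576) + (1323) + (-1458) = 2169.
Reducing mod 11: 2169 ≡ 2 (mod 11).
Since F(a, b, c) ≡ 2 ≠ 0 (mod 11), P does NOT lie on the curve.


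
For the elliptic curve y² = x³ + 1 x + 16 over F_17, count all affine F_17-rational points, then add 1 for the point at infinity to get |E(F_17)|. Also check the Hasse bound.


Affine points = {(0, 4), (0, 13), (1, 1), (1, 16), (2, 3), (2, 14), (4, 4), (4, 13), (6, 0), (7, 3), (7, 14), (8, 3), (8, 14), (11, 7), (11, 10), (13, 4), (13, 13)}; affine count = 17; |E(F_17)| = 18.

Discriminant check: Δ ∝ 4a³ + 27b² = 4·1³ + 27·16² = 4·1 + 27·256 ≡ 14 (mod 17). Nonzero ⇒ E is nonsingular.
For each x ∈ F_17, compute rhs = x³ + 1·x + 16 mod 17, then count y ∈ F_17 with y² ≡ rhs.
  x = 0: rhs = 16, matching y values: 4, 13 (2 points).
  x = 1: rhs = 1, matching y values: 1, 16 (2 points).
  x = 2: rhs = 9, matching y values: 3, 14 (2 points).
  x = 3: rhs = 12, matching y values: none (0 points).
  x = 4: rhs = 16, matching y values: 4, 13 (2 points).
  x = 5: rhs = 10, matching y values: none (0 points).
  x = 6: rhs = 0, matching y values: 0 (1 points).
  x = 7: rhs = 9, matching y values: 3, 14 (2 points).
  x = 8: rhs = 9, matching y values: 3, 14 (2 points).
  x = 9: rhs = 6, matching y values: none (0 points).
  x = 10: rhs = 6, matching y values: none (0 points).
  x = 11: rhs = 15, matching y values: 7, 10 (2 points).
  x = 12: rhs = 5, matching y values: none (0 points).
  x = 13: rhs = 16, matching y values: 4, 13 (2 points).
  x = 14: rhs = 3, matching y values: none (0 points).
  x = 15: rhs = 6, matching y values: none (0 points).
  x = 16: rhs = 14, matching y values: none (0 points).
Total affine count: 17.
Full point count |E(F_17)| = 17 + 1 = 18.
Hasse bound: |18 − (17+1)| = |0| = 0 ≤ 2√17 ≈ 8.2462 ✓.


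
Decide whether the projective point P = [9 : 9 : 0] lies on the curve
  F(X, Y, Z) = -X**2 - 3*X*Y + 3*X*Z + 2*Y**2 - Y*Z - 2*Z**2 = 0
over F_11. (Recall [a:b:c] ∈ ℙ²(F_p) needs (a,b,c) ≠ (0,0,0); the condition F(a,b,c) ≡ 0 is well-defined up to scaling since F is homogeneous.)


F(9,9,0) ≡ 3 (mod 11); P is NOT on the curve.

Evaluate F(9, 9, 0) term-by-term (mod 11).
  -X**2 ↦ -1·81·1·1 = -81
  -3*X*Y ↦ -3·9·9·1 = -243
  3*X*Z ↦ 3·9·1·0 = 0
  2*Y**2 ↦ 2·1·81·1 = 162
  -Y*Z ↦ -1·1·9·0 = 0
  -2*Z**2 ↦ -2·1·1·0 = 0
Sum: F(9, 9, 0) = (-81) + (-243) + (0) + (162) + (0) + (0) = -162.
Reducing mod 11: -162 ≡ 3 (mod 11).
Since F(a, b, c) ≡ 3 ≠ 0 (mod 11), P does NOT lie on the curve.


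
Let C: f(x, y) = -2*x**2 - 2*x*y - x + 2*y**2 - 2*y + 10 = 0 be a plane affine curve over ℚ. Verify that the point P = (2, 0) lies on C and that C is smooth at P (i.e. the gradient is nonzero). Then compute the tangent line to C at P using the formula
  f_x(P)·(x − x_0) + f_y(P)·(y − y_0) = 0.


Tangent line at P: -9*x - 6*y + 18 = 0.

Step 1: f(2, 0) = 0, so P lies on C.
Step 2: partial derivatives
  f_x(x, y) = -4*x - 2*y - 1, f_y(x, y) = -2*x + 4*y - 2.
  f_x(P) = -9, f_y(P) = -6 (gradient nonzero, so P is smooth).
Step 3: tangent line at P: -9·(x − 2) + -6·(y − 0) = 0.
Expanding: -9*x - 6*y + 18 = 0.


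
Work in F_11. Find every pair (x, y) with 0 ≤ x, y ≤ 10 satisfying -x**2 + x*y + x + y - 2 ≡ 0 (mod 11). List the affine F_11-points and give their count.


Affine F_11-points: {(0, 2), (1, 1), (2, 5), (3, 2), (4, 5), (5, 0), (6, 3), (7, 0), (8, 4), (9, 3)}; count = 10.

For each of the 121 pairs (x, y) ∈ F_11², evaluate f(x, y) mod 11. Record the zeros.
  x = 0: [0↦9, 1↦10, 2↦0, 3↦1, 4↦2, 5↦3, 6↦4, 7↦5, 8↦6, 9↦7, 10↦8]  zeros at y ∈ {2}
  x = 1: [0↦9, 1↦0, 2↦2, 3↦4, 4↦6, 5↦8, 6↦10, 7↦1, 8↦3, 9↦5, 10↦7]  zeros at y ∈ {1}
  x = 2: [0↦7, 1↦10, 2↦2, 3↦5, 4↦8, 5↦0, 6↦3, 7↦6, 8↦9, 9↦1, 10↦4]  zeros at y ∈ {5}
  x = 3: [0↦3, 1↦7, 2↦0, 3↦4, 4↦8, 5↦1, 6↦5, 7↦9, 8↦2, 9↦6, 10↦10]  zeros at y ∈ {2}
  x = 4: [0↦8, 1↦2, 2↦7, 3↦1, 4↦6, 5↦0, 6↦5, 7↦10, 8↦4, 9↦9, 10↦3]  zeros at y ∈ {5}
  x = 5: [0↦0, 1↦6, 2↦1, 3↦7, 4↦2, 5↦8, 6↦3, 7↦9, 8↦4, 9↦10, 10↦5]  zeros at y ∈ {0}
  x = 6: [0↦1, 1↦8, 2↦4, 3↦0, 4↦7, 5↦3, 6↦10, 7↦6, 8↦2, 9↦9, 10↦5]  zeros at y ∈ {3}
  x = 7: [0↦0, 1↦8, 2↦5, 3↦2, 4↦10, 5↦7, 6↦4, 7↦1, 8↦9, 9↦6, 10↦3]  zeros at y ∈ {0}
  x = 8: [0↦8, 1↦6, 2↦4, 3↦2, 4↦0, 5↦9, 6↦7, 7↦5, 8↦3, 9↦1, 10↦10]  zeros at y ∈ {4}
  x = 9: [0↦3, 1↦2, 2↦1, 3↦0, 4↦10, 5↦9, 6↦8, 7↦7, 8↦6, 9↦5, 10↦4]  zeros at y ∈ {3}
  x = 10: [0↦7, 1↦7, 2↦7, 3↦7, 4↦7, 5↦7, 6↦7, 7↦7, 8↦7, 9↦7, 10↦7]  zeros at y ∈ ∅
Collecting zeros: affine points = {(0, 2), (1, 1), (2, 5), (3, 2), (4, 5), (5, 0), (6, 3), (7, 0), (8, 4), (9, 3)}.
Total count |C(F_11)_aff| = 10.


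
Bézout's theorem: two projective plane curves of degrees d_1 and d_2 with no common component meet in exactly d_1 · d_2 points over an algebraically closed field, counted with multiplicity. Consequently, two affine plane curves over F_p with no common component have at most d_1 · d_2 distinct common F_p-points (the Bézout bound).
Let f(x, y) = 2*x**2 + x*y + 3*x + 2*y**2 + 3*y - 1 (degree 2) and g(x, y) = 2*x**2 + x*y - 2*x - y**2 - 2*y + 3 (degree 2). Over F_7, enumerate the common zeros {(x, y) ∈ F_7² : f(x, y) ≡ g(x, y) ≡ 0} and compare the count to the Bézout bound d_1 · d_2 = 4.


Common zeros: ∅; count = 0; Bézout bound = 4.

deg(f) = 2, deg(g) = 2, so Bézout bound = 4.
Scan x ∈ F_7. For each x, list the y ∈ F_7 with f(x, y) ≡ 0 and those with g(x, y) ≡ 0 (mod 7); the common zeros in that column are the intersection.
  x = 0: f ≡ 0 at y ∈ ∅; g ≡ 0 at y ∈ {1, 4}; common: ∅.
  x = 1: f ≡ 0 at y ∈ ∅; g ≡ 0 at y ∈ ∅; common: ∅.
  x = 2: f ≡ 0 at y ∈ ∅; g ≡ 0 at y ∈ {0}; common: ∅.
  x = 3: f ≡ 0 at y ∈ ∅; g ≡ 0 at y ∈ ∅; common: ∅.
  x = 4: f ≡ 0 at y ∈ ∅; g ≡ 0 at y ∈ {1}; common: ∅.
  x = 5: f ≡ 0 at y ∈ {5}; g ≡ 0 at y ∈ ∅; common: ∅.
  x = 6: f ≡ 0 at y ∈ ∅; g ≡ 0 at y ∈ {0, 4}; common: ∅.
Collecting: common zeros = ∅, so the count is 0.
Comparison with the Bézout bound: 0 ≤ 4 = deg(f)·deg(g), as expected for curves with no common component (the affine F_7-count falls short of the bound because intersections may lie at infinity, over extension fields, or carry multiplicity).


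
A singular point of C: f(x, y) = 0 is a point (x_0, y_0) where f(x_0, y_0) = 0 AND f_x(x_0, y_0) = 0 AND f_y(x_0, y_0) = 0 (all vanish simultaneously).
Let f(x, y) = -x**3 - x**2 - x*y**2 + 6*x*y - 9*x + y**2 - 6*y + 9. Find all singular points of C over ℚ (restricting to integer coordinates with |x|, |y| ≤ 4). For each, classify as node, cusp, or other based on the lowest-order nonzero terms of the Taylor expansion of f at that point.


Singular points: {(0, 3)}; classification: node.

Compute partial derivatives:
  f_x = -3*x**2 - 2*x - y**2 + 6*y - 9.
  f_y = -2*x*y + 6*x + 2*y - 6.
Scan x_0 ∈ {−4, ..., 4}. For each x_0, f_y(x_0, y) is a polynomial in y; find its integer roots y ∈ {−4, ..., 4}, then test f_x and f at those candidates.
  x = -4: f_y(-4, y) = 10*y - 30; vanishes at y ∈ {3}. (-4, 3): f_x = -40 ≠ 0.
  x = -3: f_y(-3, y) = 8*y - 24; vanishes at y ∈ {3}. (-3, 3): f_x = -21 ≠ 0.
  x = -2: f_y(-2, y) = 6*y - 18; vanishes at y ∈ {3}. (-2, 3): f_x = -8 ≠ 0.
  x = -1: f_y(-1, y) = 4*y - 12; vanishes at y ∈ {3}. (-1, 3): f_x = -1 ≠ 0.
  x = 0: f_y(0, y) = 2*y - 6; vanishes at y ∈ {3}. (0, 3): f_x = 0, f = 0 — SINGULAR.
  x = 1: f_y(1, y) = 0; vanishes at y ∈ {-4, -3, -2, -1, 0, 1, 2, 3, 4}. (1, -4): f_x = -54 ≠ 0; (1, -3): f_x = -41 ≠ 0; (1, -2): f_x = -30 ≠ 0; (1, -1): f_x = -21 ≠ 0; (1, 0): f_x = -14 ≠ 0; (1, 1): f_x = -9 ≠ 0; (1, 2): f_x = -6 ≠ 0; (1, 3): f_x = -5 ≠ 0; (1, 4): f_x = -6 ≠ 0.
  x = 2: f_y(2, y) = 6 - 2*y; vanishes at y ∈ {3}. (2, 3): f_x = -16 ≠ 0.
  x = 3: f_y(3, y) = 12 - 4*y; vanishes at y ∈ {3}. (3, 3): f_x = -33 ≠ 0.
  x = 4: f_y(4, y) = 18 - 6*y; vanishes at y ∈ {3}. (4, 3): f_x = -56 ≠ 0.
Only singular point on the grid: (0, 3).
Classify: substitute x = 0 + u, y = 3 + v and expand: f = -u**3 - u**2 - u*v**2 + v**2.
No constant or linear terms (consistent with a singular point). Quadratic part: -u**2 + v**2. Cubic part: -u**3 - u*v**2.
The quadratic part v**2 - u**2 = (v − u)(v + u) splits into two distinct linear factors, so there are two distinct tangent lines y − 3 = ±(x − 0) — this is a node (ordinary double point).
Classification: node.


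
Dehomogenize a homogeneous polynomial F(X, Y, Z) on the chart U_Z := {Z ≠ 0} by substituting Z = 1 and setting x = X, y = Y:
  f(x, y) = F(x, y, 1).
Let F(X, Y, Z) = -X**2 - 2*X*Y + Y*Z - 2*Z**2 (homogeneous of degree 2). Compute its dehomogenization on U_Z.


f(x, y) = -x**2 - 2*x*y + y - 2

On U_Z we set Z = 1. Each monomial c·X^i·Y^j·Z^k in F becomes c·x^i·y^j·1^k = c·x^i·y^j.
Substituting Z = 1: F(X, Y, 1) = -x**2 - 2*x*y + y - 2.
Note: deg(f) ≤ deg(F) = 2; strict inequality happens when F is divisible by Z (lost terms).


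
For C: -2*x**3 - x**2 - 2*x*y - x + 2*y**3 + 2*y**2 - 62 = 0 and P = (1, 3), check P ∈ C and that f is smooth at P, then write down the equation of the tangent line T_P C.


Tangent line at P: -15*x + 64*y - 177 = 0.

Step 1: f(1, 3) = 0, so P lies on C.
Step 2: partial derivatives
  f_x(x, y) = -6*x**2 - 2*x - 2*y - 1, f_y(x, y) = -2*x + 6*y**2 + 4*y.
  f_x(P) = -15, f_y(P) = 64 (gradient nonzero, so P is smooth).
Step 3: tangent line at P: -15·(x − 1) + 64·(y − 3) = 0.
Expanding: -15*x + 64*y - 177 = 0.


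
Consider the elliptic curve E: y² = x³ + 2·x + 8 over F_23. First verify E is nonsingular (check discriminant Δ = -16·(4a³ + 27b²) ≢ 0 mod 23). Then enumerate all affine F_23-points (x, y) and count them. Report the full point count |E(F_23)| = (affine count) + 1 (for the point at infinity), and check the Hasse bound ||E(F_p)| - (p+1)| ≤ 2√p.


Affine points = {(0, 10), (0, 13), (3, 8), (3, 15), (6, 11), (6, 12), (10, 4), (10, 19), (11, 2), (11, 21), (12, 9), (12, 14), (13, 0), (15, 3), (15, 20)}; affine count = 15; |E(F_23)| = 16.

Discriminant check: Δ ∝ 4a³ + 27b² = 4·2³ + 27·8² = 4·8 + 27·64 ≡ 12 (mod 23). Nonzero ⇒ E is nonsingular.
For each x ∈ F_23, compute rhs = x³ + 2·x + 8 mod 23, then count y ∈ F_23 with y² ≡ rhs.
  x = 0: rhs = 8, matching y values: 10, 13 (2 points).
  x = 1: rhs = 11, matching y values: none (0 points).
  x = 2: rhs = 20, matching y values: none (0 points).
  x = 3: rhs = 18, matching y values: 8, 15 (2 points).
  x = 4: rhs = 11, matching y values: none (0 points).
  x = 5: rhs = 5, matching y values: none (0 points).
  x = 6: rhs = 6, matching y values: 11, 12 (2 points).
  x = 7: rhs = 20, matching y values: none (0 points).
  x = 8: rhs = 7, matching y values: none (0 points).
  x = 9: rhs = 19, matching y values: none (0 points).
  x = 10: rhs = 16, matching y values: 4, 19 (2 points).
  x = 11: rhs = 4, matching y values: 2, 21 (2 points).
  x = 12: rhs = 12, matching y values: 9, 14 (2 points).
  x = 13: rhs = 0, matching y values: 0 (1 points).
  x = 14: rhs = 20, matching y values: none (0 points).
  x = 15: rhs = 9, matching y values: 3, 20 (2 points).
  x = 16: rhs = 19, matching y values: none (0 points).
  x = 17: rhs = 10, matching y values: none (0 points).
  x = 18: rhs = 11, matching y values: none (0 points).
  x = 19: rhs = 5, matching y values: none (0 points).
  x = 20: rhs = 21, matching y values: none (0 points).
  x = 21: rhs = 19, matching y values: none (0 points).
  x = 22: rhs = 5, matching y values: none (0 points).
Total affine count: 15.
Full point count |E(F_23)| = 15 + 1 = 16.
Hasse bound: |16 − (23+1)| = |-8| = 8 ≤ 2√23 ≈ 9.5917 ✓.


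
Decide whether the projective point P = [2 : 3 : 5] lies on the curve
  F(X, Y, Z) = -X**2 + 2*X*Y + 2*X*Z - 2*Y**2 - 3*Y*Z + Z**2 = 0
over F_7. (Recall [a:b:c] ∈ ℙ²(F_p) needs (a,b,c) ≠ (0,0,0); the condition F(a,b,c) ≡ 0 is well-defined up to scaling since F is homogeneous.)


F(2,3,5) ≡ 4 (mod 7); P is NOT on the curve.

Evaluate F(2, 3, 5) term-by-term (mod 7).
  -X**2 ↦ -1·4·1·1 = -4
  2*X*Y ↦ 2·2·3·1 = 12
  2*X*Z ↦ 2·2·1·5 = 20
  -2*Y**2 ↦ -2·1·9·1 = -18
  -3*Y*Z ↦ -3·1·3·5 = -45
  Z**2 ↦ 1·1·1·25 = 25
Sum: F(2, 3, 5) = (-4) + (12) + (20) + (-18) + (-45) + (25) = -10.
Reducing mod 7: -10 ≡ 4 (mod 7).
Since F(a, b, c) ≡ 4 ≠ 0 (mod 7), P does NOT lie on the curve.


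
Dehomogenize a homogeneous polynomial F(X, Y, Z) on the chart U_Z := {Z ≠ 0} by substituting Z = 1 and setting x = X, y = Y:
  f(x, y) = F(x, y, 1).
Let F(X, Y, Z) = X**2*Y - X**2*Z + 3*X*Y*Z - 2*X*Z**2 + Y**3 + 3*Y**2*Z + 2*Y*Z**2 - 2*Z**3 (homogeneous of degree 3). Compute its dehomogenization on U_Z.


f(x, y) = x**2*y - x**2 + 3*x*y - 2*x + y**3 + 3*y**2 + 2*y - 2

On U_Z we set Z = 1. Each monomial c·X^i·Y^j·Z^k in F becomes c·x^i·y^j·1^k = c·x^i·y^j.
Substituting Z = 1: F(X, Y, 1) = x**2*y - x**2 + 3*x*y - 2*x + y**3 + 3*y**2 + 2*y - 2.
Note: deg(f) ≤ deg(F) = 3; strict inequality happens when F is divisible by Z (lost terms).


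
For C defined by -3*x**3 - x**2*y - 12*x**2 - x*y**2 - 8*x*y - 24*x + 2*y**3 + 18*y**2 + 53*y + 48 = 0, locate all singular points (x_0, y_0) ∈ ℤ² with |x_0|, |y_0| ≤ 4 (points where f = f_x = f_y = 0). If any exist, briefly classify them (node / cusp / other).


Singular points: {(-1, -3)}; classification: cusp.

Compute partial derivatives:
  f_x = -9*x**2 - 2*x*y - 24*x - y**2 - 8*y - 24.
  f_y = -x**2 - 2*x*y - 8*x + 6*y**2 + 36*y + 53.
Scan x_0 ∈ {−4, ..., 4}. For each x_0, f_y(x_0, y) is a polynomial in y; find its integer roots y ∈ {−4, ..., 4}, then test f_x and f at those candidates.
  x = -4: f_y(-4, y) = 6*y**2 + 44*y + 69; no integer root y with |y| ≤ 4.
  x = -3: f_y(-3, y) = 6*y**2 + 42*y + 68; no integer root y with |y| ≤ 4.
  x = -2: f_y(-2, y) = 6*y**2 + 40*y + 65; no integer root y with |y| ≤ 4.
  x = -1: f_y(-1, y) = 6*y**2 + 38*y + 60; vanishes at y ∈ {-3}. (-1, -3): f_x = 0, f = 0 — SINGULAR.
  x = 0: f_y(0, y) = 6*y**2 + 36*y + 53; no integer root y with |y| ≤ 4.
  x = 1: f_y(1, y) = 6*y**2 + 34*y + 44; vanishes at y ∈ {-2}. (1, -2): f_x = -41 ≠ 0.
  x = 2: f_y(2, y) = 6*y**2 + 32*y + 33; no integer root y with |y| ≤ 4.
  x = 3: f_y(3, y) = 6*y**2 + 30*y + 20; no integer root y with |y| ≤ 4.
  x = 4: f_y(4, y) = 6*y**2 + 28*y + 5; no integer root y with |y| ≤ 4.
Only singular point on the grid: (-1, -3).
Classify: substitute x = -1 + u, y = -3 + v and expand: f = -3*u**3 - u**2*v - u*v**2 + 2*v**3 + v**2.
No constant or linear terms (consistent with a singular point). Quadratic part: v**2. Cubic part: -3*u**3 - u**2*v - u*v**2 + 2*v**3.
The quadratic part v**2 is a perfect square, so there is a single (double) tangent line v = 0, i.e. y = -3. Restricting the cubic part to that line (v = 0) leaves -3*u**3 ≠ 0, so f is not divisible by v and the branch is v² ≈ 3*u**3 to lowest order — this is a cusp.
Classification: cusp.


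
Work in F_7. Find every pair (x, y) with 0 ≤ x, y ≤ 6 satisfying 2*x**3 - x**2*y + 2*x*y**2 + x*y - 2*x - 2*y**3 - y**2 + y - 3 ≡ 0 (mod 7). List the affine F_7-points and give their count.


Affine F_7-points: {(0, 2), (0, 3), (0, 5), (2, 3), (3, 3), (3, 5)}; count = 6.

For each of the 49 pairs (x, y) ∈ F_7², evaluate f(x, y) mod 7. Record the zeros.
  x = 0: [0↦4, 1↦2, 2↦0, 3↦0, 4↦4, 5↦0, 6↦4]  zeros at y ∈ {2, 3, 5}
  x = 1: [0↦4, 1↦4, 2↦1, 3↦4, 4↦1, 5↦1, 6↦6]  zeros at y ∈ ∅
  x = 2: [0↦2, 1↦2, 2↦3, 3↦0, 4↦2, 5↦4, 6↦1]  zeros at y ∈ {3}
  x = 3: [0↦3, 1↦1, 2↦4, 3↦0, 4↦5, 5↦0, 6↦1]  zeros at y ∈ {3, 5}
  x = 4: [0↦5, 1↦6, 2↦2, 3↦2, 4↦1, 5↦1, 6↦4]  zeros at y ∈ ∅
  x = 5: [0↦6, 1↦1, 2↦2, 3↦4, 4↦2, 5↦5, 6↦1]  zeros at y ∈ ∅
  x = 6: [0↦4, 1↦5, 2↦2, 3↦4, 4↦6, 5↦3, 6↦4]  zeros at y ∈ ∅
Collecting zeros: affine points = {(0, 2), (0, 3), (0, 5), (2, 3), (3, 3), (3, 5)}.
Total count |C(F_7)_aff| = 6.


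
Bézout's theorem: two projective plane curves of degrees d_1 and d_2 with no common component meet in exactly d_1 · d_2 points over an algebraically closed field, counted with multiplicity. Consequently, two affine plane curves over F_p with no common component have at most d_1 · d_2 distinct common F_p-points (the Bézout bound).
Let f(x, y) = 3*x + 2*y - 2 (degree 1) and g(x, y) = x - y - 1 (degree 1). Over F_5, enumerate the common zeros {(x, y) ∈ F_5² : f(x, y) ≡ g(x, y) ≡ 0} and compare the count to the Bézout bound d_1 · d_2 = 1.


Common zeros: ∅; count = 0; Bézout bound = 1.

deg(f) = 1, deg(g) = 1, so Bézout bound = 1.
Scan x ∈ F_5. For each x, list the y ∈ F_5 with f(x, y) ≡ 0 and those with g(x, y) ≡ 0 (mod 5); the common zeros in that column are the intersection.
  x = 0: f ≡ 0 at y ∈ {1}; g ≡ 0 at y ∈ {4}; common: ∅.
  x = 1: f ≡ 0 at y ∈ {2}; g ≡ 0 at y ∈ {0}; common: ∅.
  x = 2: f ≡ 0 at y ∈ {3}; g ≡ 0 at y ∈ {1}; common: ∅.
  x = 3: f ≡ 0 at y ∈ {4}; g ≡ 0 at y ∈ {2}; common: ∅.
  x = 4: f ≡ 0 at y ∈ {0}; g ≡ 0 at y ∈ {3}; common: ∅.
Collecting: common zeros = ∅, so the count is 0.
Comparison with the Bézout bound: 0 ≤ 1 = deg(f)·deg(g), as expected for curves with no common component (the affine F_5-count falls short of the bound because intersections may lie at infinity, over extension fields, or carry multiplicity).


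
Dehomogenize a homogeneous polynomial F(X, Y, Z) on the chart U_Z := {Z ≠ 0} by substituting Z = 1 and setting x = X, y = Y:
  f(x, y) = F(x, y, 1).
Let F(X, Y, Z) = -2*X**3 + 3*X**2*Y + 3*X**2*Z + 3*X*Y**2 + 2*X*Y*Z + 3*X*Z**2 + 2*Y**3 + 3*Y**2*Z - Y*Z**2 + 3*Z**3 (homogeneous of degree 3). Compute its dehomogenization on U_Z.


f(x, y) = -2*x**3 + 3*x**2*y + 3*x**2 + 3*x*y**2 + 2*x*y + 3*x + 2*y**3 + 3*y**2 - y + 3

On U_Z we set Z = 1. Each monomial c·X^i·Y^j·Z^k in F becomes c·x^i·y^j·1^k = c·x^i·y^j.
Substituting Z = 1: F(X, Y, 1) = -2*x**3 + 3*x**2*y + 3*x**2 + 3*x*y**2 + 2*x*y + 3*x + 2*y**3 + 3*y**2 - y + 3.
Note: deg(f) ≤ deg(F) = 3; strict inequality happens when F is divisible by Z (lost terms).


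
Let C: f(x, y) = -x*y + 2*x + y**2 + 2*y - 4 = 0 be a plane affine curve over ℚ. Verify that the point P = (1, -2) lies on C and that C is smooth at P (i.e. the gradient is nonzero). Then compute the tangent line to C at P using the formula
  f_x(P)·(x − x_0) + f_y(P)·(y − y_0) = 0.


Tangent line at P: 4*x - 3*y - 10 = 0.

Step 1: f(1, -2) = 0, so P lies on C.
Step 2: partial derivatives
  f_x(x, y) = 2 - y, f_y(x, y) = -x + 2*y + 2.
  f_x(P) = 4, f_y(P) = -3 (gradient nonzero, so P is smooth).
Step 3: tangent line at P: 4·(x − 1) + -3·(y − -2) = 0.
Expanding: 4*x - 3*y - 10 = 0.


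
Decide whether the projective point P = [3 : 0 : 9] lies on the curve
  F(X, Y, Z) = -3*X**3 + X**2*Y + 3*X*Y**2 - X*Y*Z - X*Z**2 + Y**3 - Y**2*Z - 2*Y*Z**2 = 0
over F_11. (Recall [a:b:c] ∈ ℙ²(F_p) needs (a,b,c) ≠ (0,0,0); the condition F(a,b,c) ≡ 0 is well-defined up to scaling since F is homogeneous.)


F(3,0,9) ≡ 6 (mod 11); P is NOT on the curve.

Evaluate F(3, 0, 9) term-by-term (mod 11).
  -3*X**3 ↦ -3·27·1·1 = -81
  X**2*Y ↦ 1·9·0·1 = 0
  3*X*Y**2 ↦ 3·3·0·1 = 0
  -X*Y*Z ↦ -1·3·0·9 = 0
  -X*Z**2 ↦ -1·3·1·81 = -243
  Y**3 ↦ 1·1·0·1 = 0
  -Y**2*Z ↦ -1·1·0·9 = 0
  -2*Y*Z**2 ↦ -2·1·0·81 = 0
Sum: F(3, 0, 9) = (-81) + (0) + (0) + (0) + (-243) + (0) + (0) + (0) = -324.
Reducing mod 11: -324 ≡ 6 (mod 11).
Since F(a, b, c) ≡ 6 ≠ 0 (mod 11), P does NOT lie on the curve.


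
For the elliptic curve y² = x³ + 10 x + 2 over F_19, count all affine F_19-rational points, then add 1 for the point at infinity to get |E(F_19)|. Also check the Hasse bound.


Affine points = {(2, 7), (2, 12), (4, 7), (4, 12), (5, 5), (5, 14), (7, 4), (7, 15), (8, 9), (8, 10), (9, 2), (9, 17), (10, 0), (12, 8), (12, 11), (13, 7), (13, 12), (14, 6), (14, 13)}; affine count = 19; |E(F_19)| = 20.

Discriminant check: Δ ∝ 4a³ + 27b² = 4·10³ + 27·2² = 4·1000 + 27·4 ≡ 4 (mod 19). Nonzero ⇒ E is nonsingular.
For each x ∈ F_19, compute rhs = x³ + 10·x + 2 mod 19, then count y ∈ F_19 with y² ≡ rhs.
  x = 0: rhs = 2, matching y values: none (0 points).
  x = 1: rhs = 13, matching y values: none (0 points).
  x = 2: rhs = 11, matching y values: 7, 12 (2 points).
  x = 3: rhs = 2, matching y values: none (0 points).
  x = 4: rhs = 11, matching y values: 7, 12 (2 points).
  x = 5: rhs = 6, matching y values: 5, 14 (2 points).
  x = 6: rhs = 12, matching y values: none (0 points).
  x = 7: rhs = 16, matching y values: 4, 15 (2 points).
  x = 8: rhs = 5, matching y values: 9, 10 (2 points).
  x = 9: rhs = 4, matching y values: 2, 17 (2 points).
  x = 10: rhs = 0, matching y values: 0 (1 points).
  x = 11: rhs = 18, matching y values: none (0 points).
  x = 12: rhs = 7, matching y values: 8, 11 (2 points).
  x = 13: rhs = 11, matching y values: 7, 12 (2 points).
  x = 14: rhs = 17, matching y values: 6, 13 (2 points).
  x = 15: rhs = 12, matching y values: none (0 points).
  x = 16: rhs = 2, matching y values: none (0 points).
  x = 17: rhs = 12, matching y values: none (0 points).
  x = 18: rhs = 10, matching y values: none (0 points).
Total affine count: 19.
Full point count |E(F_19)| = 19 + 1 = 20.
Hasse bound: |20 − (19+1)| = |0| = 0 ≤ 2√19 ≈ 8.7178 ✓.


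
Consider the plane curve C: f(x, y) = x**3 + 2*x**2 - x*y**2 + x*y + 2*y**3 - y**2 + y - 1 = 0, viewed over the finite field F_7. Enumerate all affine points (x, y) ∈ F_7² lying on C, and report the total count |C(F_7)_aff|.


Affine F_7-points: {(1, 2), (2, 6), (4, 3), (4, 5), (6, 0)}; count = 5.

For each of the 49 pairs (x, y) ∈ F_7², evaluate f(x, y) mod 7. Record the zeros.
  x = 0: [0↦6, 1↦1, 2↦6, 3↦5, 4↦3, 5↦5, 6↦2]  zeros at y ∈ ∅
  x = 1: [0↦2, 1↦4, 2↦0, 3↦2, 4↦1, 5↦2, 6↦3]  zeros at y ∈ {2}
  x = 2: [0↦1, 1↦3, 2↦4, 3↦2, 4↦2, 5↦2, 6↦0]  zeros at y ∈ {6}
  x = 3: [0↦2, 1↦4, 2↦3, 3↦4, 4↦5, 5↦4, 6↦6]  zeros at y ∈ ∅
  x = 4: [0↦4, 1↦6, 2↦3, 3↦0, 4↦2, 5↦0, 6↦6]  zeros at y ∈ {3, 5}
  x = 5: [0↦6, 1↦1, 2↦3, 3↦3, 4↦6, 5↦3, 6↦6]  zeros at y ∈ ∅
  x = 6: [0↦0, 1↦2, 2↦2, 3↦5, 4↦2, 5↦5, 6↦5]  zeros at y ∈ {0}
Collecting zeros: affine points = {(1, 2), (2, 6), (4, 3), (4, 5), (6, 0)}.
Total count |C(F_7)_aff| = 5.


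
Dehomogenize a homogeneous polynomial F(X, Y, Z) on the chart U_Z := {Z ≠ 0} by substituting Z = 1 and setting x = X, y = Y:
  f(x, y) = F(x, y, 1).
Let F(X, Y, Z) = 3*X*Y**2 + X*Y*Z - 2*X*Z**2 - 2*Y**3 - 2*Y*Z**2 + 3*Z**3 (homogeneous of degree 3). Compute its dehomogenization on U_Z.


f(x, y) = 3*x*y**2 + x*y - 2*x - 2*y**3 - 2*y + 3

On U_Z we set Z = 1. Each monomial c·X^i·Y^j·Z^k in F becomes c·x^i·y^j·1^k = c·x^i·y^j.
Substituting Z = 1: F(X, Y, 1) = 3*x*y**2 + x*y - 2*x - 2*y**3 - 2*y + 3.
Note: deg(f) ≤ deg(F) = 3; strict inequality happens when F is divisible by Z (lost terms).


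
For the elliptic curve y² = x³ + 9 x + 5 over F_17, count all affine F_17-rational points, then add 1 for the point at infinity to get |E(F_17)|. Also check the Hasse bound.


Affine points = {(1, 7), (1, 10), (3, 5), (3, 12), (9, 4), (9, 13), (14, 6), (14, 11), (15, 8), (15, 9)}; affine count = 10; |E(F_17)| = 11.

Discriminant check: Δ ∝ 4a³ + 27b² = 4·9³ + 27·5² = 4·729 + 27·25 ≡ 4 (mod 17). Nonzero ⇒ E is nonsingular.
For each x ∈ F_17, compute rhs = x³ + 9·x + 5 mod 17, then count y ∈ F_17 with y² ≡ rhs.
  x = 0: rhs = 5, matching y values: none (0 points).
  x = 1: rhs = 15, matching y values: 7, 10 (2 points).
  x = 2: rhs = 14, matching y values: none (0 points).
  x = 3: rhs = 8, matching y values: 5, 12 (2 points).
  x = 4: rhs = 3, matching y values: none (0 points).
  x = 5: rhs = 5, matching y values: none (0 points).
  x = 6: rhs = 3, matching y values: none (0 points).
  x = 7: rhs = 3, matching y values: none (0 points).
  x = 8: rhs = 11, matching y values: none (0 points).
  x = 9: rhs = 16, matching y values: 4, 13 (2 points).
  x = 10: rhs = 7, matching y values: none (0 points).
  x = 11: rhs = 7, matching y values: none (0 points).
  x = 12: rhs = 5, matching y values: none (0 points).
  x = 13: rhs = 7, matching y values: none (0 points).
  x = 14: rhs = 2, matching y values: 6, 11 (2 points).
  x = 15: rhs = 13, matching y values: 8, 9 (2 points).
  x = 16: rhs = 12, matching y values: none (0 points).
Total affine count: 10.
Full point count |E(F_17)| = 10 + 1 = 11.
Hasse bound: |11 − (17+1)| = |-7| = 7 ≤ 2√17 ≈ 8.2462 ✓.


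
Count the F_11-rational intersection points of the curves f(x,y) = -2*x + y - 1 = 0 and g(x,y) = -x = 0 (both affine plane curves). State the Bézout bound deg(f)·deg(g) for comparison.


Common zeros: {(0, 1)}; count = 1; Bézout bound = 1.

deg(f) = 1, deg(g) = 1, so Bézout bound = 1.
Scan x ∈ F_11. For each x, list the y ∈ F_11 with f(x, y) ≡ 0 and those with g(x, y) ≡ 0 (mod 11); the common zeros in that column are the intersection.
  x = 0: f ≡ 0 at y ∈ {1}; g ≡ 0 at y ∈ {0, 1, 2, 3, 4, 5, 6, 7, 8, 9, 10}; common: {1}.
  x = 1: f ≡ 0 at y ∈ {3}; g ≡ 0 at y ∈ ∅; common: ∅.
  x = 2: f ≡ 0 at y ∈ {5}; g ≡ 0 at y ∈ ∅; common: ∅.
  x = 3: f ≡ 0 at y ∈ {7}; g ≡ 0 at y ∈ ∅; common: ∅.
  x = 4: f ≡ 0 at y ∈ {9}; g ≡ 0 at y ∈ ∅; common: ∅.
  x = 5: f ≡ 0 at y ∈ {0}; g ≡ 0 at y ∈ ∅; common: ∅.
  x = 6: f ≡ 0 at y ∈ {2}; g ≡ 0 at y ∈ ∅; common: ∅.
  x = 7: f ≡ 0 at y ∈ {4}; g ≡ 0 at y ∈ ∅; common: ∅.
  x = 8: f ≡ 0 at y ∈ {6}; g ≡ 0 at y ∈ ∅; common: ∅.
  x = 9: f ≡ 0 at y ∈ {8}; g ≡ 0 at y ∈ ∅; common: ∅.
  x = 10: f ≡ 0 at y ∈ {10}; g ≡ 0 at y ∈ ∅; common: ∅.
Collecting: common zeros = {(0, 1)}, so the count is 1.
Comparison with the Bézout bound: 1 ≤ 1 = deg(f)·deg(g), as expected for curves with no common component (the bound is attained).


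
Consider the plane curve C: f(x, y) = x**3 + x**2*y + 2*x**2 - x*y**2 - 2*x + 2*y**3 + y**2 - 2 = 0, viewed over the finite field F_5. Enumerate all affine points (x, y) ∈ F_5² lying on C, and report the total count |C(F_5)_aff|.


Affine F_5-points: {(2, 0), (2, 1), (2, 2), (3, 3), (4, 4)}; count = 5.

For each of the 25 pairs (x, y) ∈ F_5², evaluate f(x, y) mod 5. Record the zeros.
  x = 0: [0↦3, 1↦1, 2↦3, 3↦1, 4↦2]  zeros at y ∈ ∅
  x = 1: [0↦4, 1↦2, 2↦2, 3↦1, 4↦1]  zeros at y ∈ ∅
  x = 2: [0↦0, 1↦0, 2↦0, 3↦2, 4↦3]  zeros at y ∈ {0, 1, 2}
  x = 3: [0↦2, 1↦1, 2↦3, 3↦0, 4↦4]  zeros at y ∈ {3}
  x = 4: [0↦1, 1↦1, 2↦2, 3↦1, 4↦0]  zeros at y ∈ {4}
Collecting zeros: affine points = {(2, 0), (2, 1), (2, 2), (3, 3), (4, 4)}.
Total count |C(F_5)_aff| = 5.


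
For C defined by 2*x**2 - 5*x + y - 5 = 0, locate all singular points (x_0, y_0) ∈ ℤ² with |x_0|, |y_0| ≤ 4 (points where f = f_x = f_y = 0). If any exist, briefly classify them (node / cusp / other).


No singular points in the scanned grid; C is smooth there.

Compute partial derivatives:
  f_x = 4*x - 5.
  f_y = 1.
f_y = 1 is a nonzero constant, so f_y never vanishes: no point (x, y) can satisfy f = f_x = f_y = 0. In particular no (x, y) ∈ {−4, ..., 4}² is singular; the curve is smooth.
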